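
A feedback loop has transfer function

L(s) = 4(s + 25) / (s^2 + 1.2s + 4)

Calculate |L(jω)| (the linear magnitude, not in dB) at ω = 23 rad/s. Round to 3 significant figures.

At s = jω = j23:
zero (s+25): 25 + j23 → |·| = √(25²+23²) = √1154 ≈ 33.971, ∠ = arctan(23/25) ≈ 42.61°
quadratic: (j23)² + 1.2·j23 + 4 = -525 + j27.6 → |·| ≈ 525.72, ∠ ≈ 176.99°
|L| = 4 · 33.971 / 525.72 ≈ 0.25847

0.258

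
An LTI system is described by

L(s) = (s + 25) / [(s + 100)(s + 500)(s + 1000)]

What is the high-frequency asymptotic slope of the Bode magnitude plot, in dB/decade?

-40 dB/decade

Each pole contributes −20 dB/decade at high frequency; each zero contributes +20 dB/decade.
Net: 1 zero(s) − 3 pole(s) → -40 dB/decade.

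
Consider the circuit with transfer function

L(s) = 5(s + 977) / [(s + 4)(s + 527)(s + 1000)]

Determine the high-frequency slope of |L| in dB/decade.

Each pole contributes −20 dB/decade at high frequency; each zero contributes +20 dB/decade.
Net: 1 zero(s) − 3 pole(s) → -40 dB/decade.

-40 dB/decade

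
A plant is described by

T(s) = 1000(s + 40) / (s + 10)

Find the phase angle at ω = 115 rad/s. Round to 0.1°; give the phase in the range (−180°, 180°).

At s = jω = j115:
zero (s+40): 40 + j115 → |·| = √(40²+115²) = √14825 ≈ 121.76, ∠ = arctan(115/40) ≈ 70.82°
pole (s+10): 10 + j115 → |·| = √(10²+115²) = √13325 ≈ 115.43, ∠ = arctan(115/10) ≈ 85.03°
∠T = 70.82° − 85.03° = -14.21°

-14.2°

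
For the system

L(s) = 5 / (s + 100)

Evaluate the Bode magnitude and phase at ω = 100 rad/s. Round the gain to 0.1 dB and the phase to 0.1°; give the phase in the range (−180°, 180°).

Substitute s = j100:
Numerator: 5 = 5 + j0
Denominator: (j100) + 100 = 100 + j100
|N| = √(5² + 0²) ≈ 5, ∠N ≈ 0.00°
|D| = √(100² + 100²) ≈ 141.42, ∠D ≈ 45.00°
|L| = 5 / 141.42 ≈ 0.035356
Gain = 20 log₁₀(0.035356) ≈ -29.03 dB
∠L = 0.00° − 45.00° = -45.00°

-29.0 dB, -45.0°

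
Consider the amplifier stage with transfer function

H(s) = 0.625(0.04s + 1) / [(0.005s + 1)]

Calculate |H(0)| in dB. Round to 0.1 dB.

-4.1 dB

H(0) = 0.625 · 1 / 1 = 0.625
20 log₁₀(0.625) ≈ -4.08 dB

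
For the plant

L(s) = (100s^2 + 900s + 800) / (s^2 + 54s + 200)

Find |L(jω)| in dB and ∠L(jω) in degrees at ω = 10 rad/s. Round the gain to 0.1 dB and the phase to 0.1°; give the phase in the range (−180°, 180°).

Substitute s = j10:
Numerator: 100(j10)^2 + 900(j10) + 800 = -9200 + j9000
Denominator: (j10)^2 + 54(j10) + 200 = 100 + j540
|N| = √(9200² + 9000²) ≈ 12870, ∠N ≈ 135.63°
|D| = √(100² + 540²) ≈ 549.18, ∠D ≈ 79.51°
|L| = 12870 / 549.18 ≈ 23.435
Gain = 20 log₁₀(23.435) ≈ 27.40 dB
∠L = 135.63° − 79.51° = 56.12°

27.4 dB, 56.1°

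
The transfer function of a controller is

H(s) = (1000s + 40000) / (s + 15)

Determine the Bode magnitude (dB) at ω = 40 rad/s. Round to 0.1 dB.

62.4 dB

Substitute s = j40:
Numerator: 1000(j40) + 40000 = 40000 + j40000
Denominator: (j40) + 15 = 15 + j40
|N| = √(40000² + 40000²) ≈ 56569, ∠N ≈ 45.00°
|D| = √(15² + 40²) ≈ 42.72, ∠D ≈ 69.44°
|H| = 56569 / 42.72 ≈ 1324.2
Gain = 20 log₁₀(1324.2) ≈ 62.44 dB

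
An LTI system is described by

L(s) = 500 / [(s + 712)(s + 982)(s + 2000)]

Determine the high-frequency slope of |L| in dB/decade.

-60 dB/decade

Each pole contributes −20 dB/decade at high frequency; each zero contributes +20 dB/decade.
Net: 0 zero(s) − 3 pole(s) → -60 dB/decade.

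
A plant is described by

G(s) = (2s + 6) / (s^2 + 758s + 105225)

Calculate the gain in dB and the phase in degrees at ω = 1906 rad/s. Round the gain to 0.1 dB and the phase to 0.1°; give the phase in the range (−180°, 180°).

Substitute s = j1906:
Numerator: 2(j1906) + 6 = 6 + j3812
Denominator: (j1906)^2 + 758(j1906) + 105225 = -3527611 + j1444748
|N| = √(6² + 3812²) ≈ 3812, ∠N ≈ 89.91°
|D| = √(3527611² + 1444748²) ≈ 3.812e+06, ∠D ≈ 157.73°
|G| = 3812 / 3.812e+06 ≈ 0.001
Gain = 20 log₁₀(0.001) ≈ -60.00 dB
∠G = 89.91° − 157.73° = -67.82°

-60.0 dB, -67.8°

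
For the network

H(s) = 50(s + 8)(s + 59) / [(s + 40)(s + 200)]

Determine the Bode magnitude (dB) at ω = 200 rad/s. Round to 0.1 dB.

At s = jω = j200:
zero (s+8): 8 + j200 → |·| = √(8²+200²) = √40064 ≈ 200.16, ∠ = arctan(200/8) ≈ 87.71°
zero (s+59): 59 + j200 → |·| = √(59²+200²) = √43481 ≈ 208.52, ∠ = arctan(200/59) ≈ 73.56°
pole (s+40): 40 + j200 → |·| = √(40²+200²) = √41600 ≈ 203.96, ∠ = arctan(200/40) ≈ 78.69°
pole (s+200): 200 + j200 → |·| = √(200²+200²) = √80000 ≈ 282.84, ∠ = arctan(200/200) ≈ 45.00°
|H| = 50 · 41737 / 57688 ≈ 36.175
Gain = 20 log₁₀(36.175) ≈ 31.17 dB

31.2 dB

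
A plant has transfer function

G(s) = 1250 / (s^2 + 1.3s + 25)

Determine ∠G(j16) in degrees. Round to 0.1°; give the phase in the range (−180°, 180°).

At s = jω = j16:
quadratic: (j16)² + 1.3·j16 + 25 = -231 + j20.8 → |·| ≈ 231.93, ∠ ≈ 174.85°
∠G = 0.00° − 174.85° = -174.85°

-174.9°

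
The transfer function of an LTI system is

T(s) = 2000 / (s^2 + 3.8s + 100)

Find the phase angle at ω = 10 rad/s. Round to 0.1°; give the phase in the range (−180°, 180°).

At s = jω = j10:
quadratic: (j10)² + 3.8·j10 + 100 = 0 + j38 → |·| ≈ 38, ∠ ≈ 90.00°
∠T = 0.00° − 90.00° = -90.00°

-90.0°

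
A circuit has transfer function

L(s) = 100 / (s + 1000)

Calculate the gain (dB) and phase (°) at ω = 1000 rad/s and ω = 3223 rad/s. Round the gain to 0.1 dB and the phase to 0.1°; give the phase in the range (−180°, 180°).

At s = jω = j1000:
pole (s+1000): 1000 + j1000 → |·| = √(1000²+1000²) = √2000000 ≈ 1414.2, ∠ = arctan(1000/1000) ≈ 45.00°
|L| = 100 / 1414.2 ≈ 0.070711
Gain = 20 log₁₀(0.070711) ≈ -23.01 dB
∠L = 0.00° − 45.00° = -45.00°

At s = jω = j3223:
pole (s+1000): 1000 + j3223 → |·| = √(1000²+3223²) = √11387729 ≈ 3374.6, ∠ = arctan(3223/1000) ≈ 72.76°
|L| = 100 / 3374.6 ≈ 0.029633
Gain = 20 log₁₀(0.029633) ≈ -30.56 dB
∠L = 0.00° − 72.76° = -72.76°

ω = 1000: -23.0 dB, -45.0°; ω = 3223: -30.6 dB, -72.8°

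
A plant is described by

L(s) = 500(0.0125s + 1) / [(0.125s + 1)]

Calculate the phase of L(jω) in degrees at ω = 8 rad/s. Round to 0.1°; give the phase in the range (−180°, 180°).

At ω = 8 rad/s:
zero (1 + j8·0.0125) = 1 + j0.1 → |·| ≈ 1.005, ∠ ≈ 5.71°
pole (1 + j8·0.125) = 1 + j1 → |·| ≈ 1.4142, ∠ ≈ 45.00°
∠L = (5.71°) − (45.00°) = -39.29°

-39.3°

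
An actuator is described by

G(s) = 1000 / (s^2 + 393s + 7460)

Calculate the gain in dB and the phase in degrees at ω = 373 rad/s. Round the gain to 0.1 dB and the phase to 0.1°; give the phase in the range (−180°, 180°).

-45.9 dB, -131.9°

Substitute s = j373:
Numerator: 1000 = 1000 + j0
Denominator: (j373)^2 + 393(j373) + 7460 = -131669 + j146589
|N| = √(1000² + 0²) ≈ 1000, ∠N ≈ 0.00°
|D| = √(131669² + 146589²) ≈ 1.9704e+05, ∠D ≈ 131.93°
|G| = 1000 / 1.9704e+05 ≈ 0.0050751
Gain = 20 log₁₀(0.0050751) ≈ -45.89 dB
∠G = 0.00° − 131.93° = -131.93°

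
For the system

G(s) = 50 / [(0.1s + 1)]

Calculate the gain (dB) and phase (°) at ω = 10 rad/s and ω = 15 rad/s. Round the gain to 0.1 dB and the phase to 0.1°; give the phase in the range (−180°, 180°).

ω = 10: 31.0 dB, -45.0°; ω = 15: 28.9 dB, -56.3°

At ω = 10 rad/s:
pole (1 + j10·0.1) = 1 + j1 → |·| ≈ 1.4142, ∠ ≈ 45.00°
|G| = 50 · 1 / (1.4142) ≈ 35.356
Gain = 20 log₁₀(35.356) ≈ 30.97 dB
∠G = (0°) − (45.00°) = -45.00°

At ω = 15 rad/s:
pole (1 + j15·0.1) = 1 + j1.5 → |·| ≈ 1.8028, ∠ ≈ 56.31°
|G| = 50 · 1 / (1.8028) ≈ 27.735
Gain = 20 log₁₀(27.735) ≈ 28.86 dB
∠G = (0°) − (56.31°) = -56.31°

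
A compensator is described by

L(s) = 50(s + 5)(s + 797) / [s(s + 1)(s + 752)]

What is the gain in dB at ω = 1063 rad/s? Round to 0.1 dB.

At s = jω = j1063:
zero (s+5): 5 + j1063 → |·| = √(5²+1063²) = √1129994 ≈ 1063, ∠ = arctan(1063/5) ≈ 89.73°
zero (s+797): 797 + j1063 → |·| = √(797²+1063²) = √1765178 ≈ 1328.6, ∠ = arctan(1063/797) ≈ 53.14°
pole (s+1): 1 + j1063 → |·| = √(1²+1063²) = √1129970 ≈ 1063, ∠ = arctan(1063/1) ≈ 89.95°
pole (s+752): 752 + j1063 → |·| = √(752²+1063²) = √1695473 ≈ 1302.1, ∠ = arctan(1063/752) ≈ 54.72°
pole at origin: |s| = 1063, ∠ = 90.00° (in denominator)
|L| = 50 · 1.4123e+06 / 1.4713e+09 ≈ 0.047995
Gain = 20 log₁₀(0.047995) ≈ -26.38 dB

-26.4 dB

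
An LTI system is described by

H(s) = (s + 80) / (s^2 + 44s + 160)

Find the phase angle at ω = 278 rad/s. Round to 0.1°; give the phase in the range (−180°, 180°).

Substitute s = j278:
Numerator: (j278) + 80 = 80 + j278
Denominator: (j278)^2 + 44(j278) + 160 = -77124 + j12232
|N| = √(80² + 278²) ≈ 289.28, ∠N ≈ 73.95°
|D| = √(77124² + 12232²) ≈ 78088, ∠D ≈ 170.99°
∠H = 73.95° − 170.99° = -97.04°

-97.0°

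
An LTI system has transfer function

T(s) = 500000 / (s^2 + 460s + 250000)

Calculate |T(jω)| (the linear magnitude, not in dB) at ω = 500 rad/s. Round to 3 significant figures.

At s = jω = j500:
quadratic: (j500)² + 460·j500 + 250000 = 0 + j230000 → |·| ≈ 2.3e+05, ∠ ≈ 90.00°
|T| = 500000 / 2.3e+05 ≈ 2.1739

2.17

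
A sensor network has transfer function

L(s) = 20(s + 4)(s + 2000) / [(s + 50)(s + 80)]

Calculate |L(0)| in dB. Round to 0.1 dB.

L(0) = 20·4·2000 / (50·80) = 40
20 log₁₀(40) ≈ 32.04 dB

32.0 dB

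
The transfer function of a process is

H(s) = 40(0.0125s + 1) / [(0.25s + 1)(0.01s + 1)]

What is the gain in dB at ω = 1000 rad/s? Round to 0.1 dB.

-14.0 dB

At ω = 1000 rad/s:
zero (1 + j1000·0.0125) = 1 + j12.5 → |·| ≈ 12.54, ∠ ≈ 85.43°
pole (1 + j1000·0.25) = 1 + j250 → |·| ≈ 250, ∠ ≈ 89.77°
pole (1 + j1000·0.01) = 1 + j10 → |·| ≈ 10.05, ∠ ≈ 84.29°
|H| = 40 · 12.54 / (250 · 10.05) ≈ 0.19964
Gain = 20 log₁₀(0.19964) ≈ -14.00 dB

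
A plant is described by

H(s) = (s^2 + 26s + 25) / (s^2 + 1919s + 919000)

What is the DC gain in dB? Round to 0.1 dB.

H(0) = 25 / 919000 ≈ 2.7203e-05
20 log₁₀(2.7203e-05) ≈ -91.31 dB

-91.3 dB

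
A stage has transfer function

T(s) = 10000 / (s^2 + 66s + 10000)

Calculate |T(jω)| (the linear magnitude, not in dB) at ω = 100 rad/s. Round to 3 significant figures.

At s = jω = j100:
quadratic: (j100)² + 66·j100 + 10000 = 0 + j6600 → |·| ≈ 6600, ∠ ≈ 90.00°
|T| = 10000 / 6600 ≈ 1.5152

1.52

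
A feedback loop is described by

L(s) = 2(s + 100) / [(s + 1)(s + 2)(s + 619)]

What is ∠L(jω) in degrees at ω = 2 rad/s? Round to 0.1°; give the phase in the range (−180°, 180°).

At s = jω = j2:
zero (s+100): 100 + j2 → |·| = √(100²+2²) = √10004 ≈ 100.02, ∠ = arctan(2/100) ≈ 1.15°
pole (s+1): 1 + j2 → |·| = √(1²+2²) = √5 ≈ 2.2361, ∠ = arctan(2/1) ≈ 63.43°
pole (s+2): 2 + j2 → |·| = √(2²+2²) = √8 ≈ 2.8284, ∠ = arctan(2/2) ≈ 45.00°
pole (s+619): 619 + j2 → |·| = √(619²+2²) = √383165 ≈ 619, ∠ = arctan(2/619) ≈ 0.19°
∠L = 1.15° − 108.62° = -107.47°

-107.5°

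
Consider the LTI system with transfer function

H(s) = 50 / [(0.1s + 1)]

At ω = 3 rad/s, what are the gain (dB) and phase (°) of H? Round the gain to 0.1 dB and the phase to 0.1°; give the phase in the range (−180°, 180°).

At ω = 3 rad/s:
pole (1 + j3·0.1) = 1 + j0.3 → |·| ≈ 1.044, ∠ ≈ 16.70°
|H| = 50 · 1 / (1.044) ≈ 47.893
Gain = 20 log₁₀(47.893) ≈ 33.61 dB
∠H = (0°) − (16.70°) = -16.70°

33.6 dB, -16.7°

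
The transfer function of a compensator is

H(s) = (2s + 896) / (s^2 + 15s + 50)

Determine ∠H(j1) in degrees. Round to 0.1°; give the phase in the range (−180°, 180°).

Substitute s = j1:
Numerator: 2(j1) + 896 = 896 + j2
Denominator: (j1)^2 + 15(j1) + 50 = 49 + j15
|N| = √(896² + 2²) ≈ 896, ∠N ≈ 0.13°
|D| = √(49² + 15²) ≈ 51.245, ∠D ≈ 17.02°
∠H = 0.13° − 17.02° = -16.89°

-16.9°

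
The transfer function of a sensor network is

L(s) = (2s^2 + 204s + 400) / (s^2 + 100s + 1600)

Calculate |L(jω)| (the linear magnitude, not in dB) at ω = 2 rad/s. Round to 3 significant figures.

Substitute s = j2:
Numerator: 2(j2)^2 + 204(j2) + 400 = 392 + j408
Denominator: (j2)^2 + 100(j2) + 1600 = 1596 + j200
|N| = √(392² + 408²) ≈ 565.8, ∠N ≈ 46.15°
|D| = √(1596² + 200²) ≈ 1608.5, ∠D ≈ 7.14°
|L| = 565.8 / 1608.5 ≈ 0.35176

0.352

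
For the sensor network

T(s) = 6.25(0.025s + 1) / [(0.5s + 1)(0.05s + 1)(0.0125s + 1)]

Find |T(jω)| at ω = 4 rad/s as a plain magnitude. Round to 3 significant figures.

At ω = 4 rad/s:
zero (1 + j4·0.025) = 1 + j0.1 → |·| ≈ 1.005, ∠ ≈ 5.71°
pole (1 + j4·0.5) = 1 + j2 → |·| ≈ 2.2361, ∠ ≈ 63.43°
pole (1 + j4·0.05) = 1 + j0.2 → |·| ≈ 1.0198, ∠ ≈ 11.31°
pole (1 + j4·0.0125) = 1 + j0.05 → |·| ≈ 1.0012, ∠ ≈ 2.86°
|T| = 6.25 · 1.005 / (2.2361 · 1.0198 · 1.0012) ≈ 2.7512

2.75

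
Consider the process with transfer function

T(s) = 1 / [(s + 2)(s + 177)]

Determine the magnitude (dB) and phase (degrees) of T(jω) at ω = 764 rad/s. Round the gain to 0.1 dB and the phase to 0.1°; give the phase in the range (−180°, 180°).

-115.6 dB, -166.8°

At s = jω = j764:
pole (s+2): 2 + j764 → |·| = √(2²+764²) = √583700 ≈ 764, ∠ = arctan(764/2) ≈ 89.85°
pole (s+177): 177 + j764 → |·| = √(177²+764²) = √615025 ≈ 784.24, ∠ = arctan(764/177) ≈ 76.96°
|T| = 1 / 5.9916e+05 ≈ 1.669e-06
Gain = 20 log₁₀(1.669e-06) ≈ -115.55 dB
∠T = 0.00° − 166.81° = -166.81°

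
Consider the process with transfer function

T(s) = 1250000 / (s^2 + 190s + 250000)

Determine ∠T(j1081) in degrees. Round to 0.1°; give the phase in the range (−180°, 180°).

At s = jω = j1081:
quadratic: (j1081)² + 190·j1081 + 250000 = -918561 + j205390 → |·| ≈ 9.4124e+05, ∠ ≈ 167.40°
∠T = 0.00° − 167.40° = -167.40°

-167.4°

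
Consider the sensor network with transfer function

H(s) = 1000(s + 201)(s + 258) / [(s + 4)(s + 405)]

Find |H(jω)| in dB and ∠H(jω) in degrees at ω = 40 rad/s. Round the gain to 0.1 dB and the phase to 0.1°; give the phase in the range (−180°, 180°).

At s = jω = j40:
zero (s+201): 201 + j40 → |·| = √(201²+40²) = √42001 ≈ 204.94, ∠ = arctan(40/201) ≈ 11.26°
zero (s+258): 258 + j40 → |·| = √(258²+40²) = √68164 ≈ 261.08, ∠ = arctan(40/258) ≈ 8.81°
pole (s+4): 4 + j40 → |·| = √(4²+40²) = √1616 ≈ 40.2, ∠ = arctan(40/4) ≈ 84.29°
pole (s+405): 405 + j40 → |·| = √(405²+40²) = √165625 ≈ 406.97, ∠ = arctan(40/405) ≈ 5.64°
|H| = 1000 · 53506 / 16360 ≈ 3270.5
Gain = 20 log₁₀(3270.5) ≈ 70.29 dB
∠H = 20.07° − 89.93° = -69.86°

70.3 dB, -69.9°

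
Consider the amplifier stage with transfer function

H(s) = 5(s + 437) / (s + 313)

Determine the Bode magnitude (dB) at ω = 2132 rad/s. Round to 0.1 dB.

At s = jω = j2132:
zero (s+437): 437 + j2132 → |·| = √(437²+2132²) = √4736393 ≈ 2176.3, ∠ = arctan(2132/437) ≈ 78.42°
pole (s+313): 313 + j2132 → |·| = √(313²+2132²) = √4643393 ≈ 2154.9, ∠ = arctan(2132/313) ≈ 81.65°
|H| = 5 · 2176.3 / 2154.9 ≈ 5.0497
Gain = 20 log₁₀(5.0497) ≈ 14.07 dB

14.1 dB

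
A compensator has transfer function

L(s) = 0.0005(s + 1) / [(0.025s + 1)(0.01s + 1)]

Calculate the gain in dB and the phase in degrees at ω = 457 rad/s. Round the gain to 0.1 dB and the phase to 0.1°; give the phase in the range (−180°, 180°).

At ω = 457 rad/s:
zero (1 + j457·1) = 1 + j457 → |·| ≈ 457, ∠ ≈ 89.87°
pole (1 + j457·0.025) = 1 + j11.425 → |·| ≈ 11.469, ∠ ≈ 85.00°
pole (1 + j457·0.01) = 1 + j4.57 → |·| ≈ 4.6781, ∠ ≈ 77.66°
|L| = 0.0005 · 457 / (11.469 · 4.6781) ≈ 0.0042588
Gain = 20 log₁₀(0.0042588) ≈ -47.41 dB
∠L = (89.87°) − (85.00° + 77.66°) = -72.79°

-47.4 dB, -72.8°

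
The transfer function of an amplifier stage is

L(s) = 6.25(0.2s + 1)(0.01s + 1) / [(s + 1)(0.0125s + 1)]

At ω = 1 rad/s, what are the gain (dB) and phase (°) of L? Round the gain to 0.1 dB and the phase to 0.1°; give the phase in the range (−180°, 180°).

At ω = 1 rad/s:
zero (1 + j1·0.2) = 1 + j0.2 → |·| ≈ 1.0198, ∠ ≈ 11.31°
zero (1 + j1·0.01) = 1 + j0.01 → |·| ≈ 1, ∠ ≈ 0.57°
pole (1 + j1·1) = 1 + j1 → |·| ≈ 1.4142, ∠ ≈ 45.00°
pole (1 + j1·0.0125) = 1 + j0.0125 → |·| ≈ 1.0001, ∠ ≈ 0.72°
|L| = 6.25 · 1.0198 · 1 / (1.4142 · 1.0001) ≈ 4.5065
Gain = 20 log₁₀(4.5065) ≈ 13.08 dB
∠L = (11.31° + 0.57°) − (45.00° + 0.72°) = -33.84°

13.1 dB, -33.8°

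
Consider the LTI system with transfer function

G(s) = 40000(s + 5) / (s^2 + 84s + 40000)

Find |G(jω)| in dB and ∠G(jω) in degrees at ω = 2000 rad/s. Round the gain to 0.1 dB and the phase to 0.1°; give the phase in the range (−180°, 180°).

26.1 dB, -87.7°

At s = jω = j2000:
zero (s+5): 5 + j2000 → |·| = √(5²+2000²) = √4000025 ≈ 2000, ∠ = arctan(2000/5) ≈ 89.86°
quadratic: (j2000)² + 84·j2000 + 40000 = -3960000 + j168000 → |·| ≈ 3.9636e+06, ∠ ≈ 177.57°
|G| = 40000 · 2000 / 3.9636e+06 ≈ 20.184
Gain = 20 log₁₀(20.184) ≈ 26.10 dB
∠G = 89.86° − 177.57° = -87.71°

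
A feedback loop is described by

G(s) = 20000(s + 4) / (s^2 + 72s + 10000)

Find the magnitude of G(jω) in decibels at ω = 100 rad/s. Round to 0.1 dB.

At s = jω = j100:
zero (s+4): 4 + j100 → |·| = √(4²+100²) = √10016 ≈ 100.08, ∠ = arctan(100/4) ≈ 87.71°
quadratic: (j100)² + 72·j100 + 10000 = 0 + j7200 → |·| ≈ 7200, ∠ ≈ 90.00°
|G| = 20000 · 100.08 / 7200 ≈ 278
Gain = 20 log₁₀(278) ≈ 48.88 dB

48.9 dB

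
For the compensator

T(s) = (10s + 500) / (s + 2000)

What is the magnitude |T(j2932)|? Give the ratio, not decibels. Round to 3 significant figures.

8.26

Substitute s = j2932:
Numerator: 10(j2932) + 500 = 500 + j29320
Denominator: (j2932) + 2000 = 2000 + j2932
|N| = √(500² + 29320²) ≈ 29324, ∠N ≈ 89.02°
|D| = √(2000² + 2932²) ≈ 3549.2, ∠D ≈ 55.70°
|T| = 29324 / 3549.2 ≈ 8.2621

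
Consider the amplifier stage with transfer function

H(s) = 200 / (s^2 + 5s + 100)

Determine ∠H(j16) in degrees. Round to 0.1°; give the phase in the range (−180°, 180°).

-152.9°

At s = jω = j16:
quadratic: (j16)² + 5·j16 + 100 = -156 + j80 → |·| ≈ 175.32, ∠ ≈ 152.85°
∠H = 0.00° − 152.85° = -152.85°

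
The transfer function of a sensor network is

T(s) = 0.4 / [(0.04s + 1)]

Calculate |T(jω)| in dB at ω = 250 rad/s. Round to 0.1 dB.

At ω = 250 rad/s:
pole (1 + j250·0.04) = 1 + j10 → |·| ≈ 10.05, ∠ ≈ 84.29°
|T| = 0.4 · 1 / (10.05) ≈ 0.039801
Gain = 20 log₁₀(0.039801) ≈ -28.00 dB

-28.0 dB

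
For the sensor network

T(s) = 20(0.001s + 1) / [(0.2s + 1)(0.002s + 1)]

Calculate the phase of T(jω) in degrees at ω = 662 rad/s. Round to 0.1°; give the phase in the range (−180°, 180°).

At ω = 662 rad/s:
zero (1 + j662·0.001) = 1 + j0.662 → |·| ≈ 1.1993, ∠ ≈ 33.50°
pole (1 + j662·0.2) = 1 + j132.4 → |·| ≈ 132.4, ∠ ≈ 89.57°
pole (1 + j662·0.002) = 1 + j1.324 → |·| ≈ 1.6592, ∠ ≈ 52.94°
∠T = (33.50°) − (89.57° + 52.94°) = -109.01°

-109.0°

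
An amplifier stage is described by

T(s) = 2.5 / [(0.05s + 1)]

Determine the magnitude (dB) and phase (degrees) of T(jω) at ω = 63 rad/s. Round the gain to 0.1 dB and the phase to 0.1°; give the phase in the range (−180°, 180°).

-2.4 dB, -72.4°

At ω = 63 rad/s:
pole (1 + j63·0.05) = 1 + j3.15 → |·| ≈ 3.3049, ∠ ≈ 72.39°
|T| = 2.5 · 1 / (3.3049) ≈ 0.75645
Gain = 20 log₁₀(0.75645) ≈ -2.42 dB
∠T = (0°) − (72.39°) = -72.39°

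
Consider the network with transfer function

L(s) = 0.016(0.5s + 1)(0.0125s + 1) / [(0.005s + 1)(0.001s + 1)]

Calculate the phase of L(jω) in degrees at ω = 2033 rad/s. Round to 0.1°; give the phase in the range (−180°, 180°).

29.5°

At ω = 2033 rad/s:
zero (1 + j2033·0.5) = 1 + j1016.5 → |·| ≈ 1016.5, ∠ ≈ 89.94°
zero (1 + j2033·0.0125) = 1 + j25.4125 → |·| ≈ 25.432, ∠ ≈ 87.75°
pole (1 + j2033·0.005) = 1 + j10.165 → |·| ≈ 10.214, ∠ ≈ 84.38°
pole (1 + j2033·0.001) = 1 + j2.033 → |·| ≈ 2.2656, ∠ ≈ 63.81°
∠L = (89.94° + 87.75°) − (84.38° + 63.81°) = 29.50°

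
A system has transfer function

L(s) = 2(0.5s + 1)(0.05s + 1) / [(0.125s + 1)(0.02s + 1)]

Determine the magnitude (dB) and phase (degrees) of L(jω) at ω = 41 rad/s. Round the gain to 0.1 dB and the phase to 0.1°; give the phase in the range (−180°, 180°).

At ω = 41 rad/s:
zero (1 + j41·0.5) = 1 + j20.5 → |·| ≈ 20.524, ∠ ≈ 87.21°
zero (1 + j41·0.05) = 1 + j2.05 → |·| ≈ 2.2809, ∠ ≈ 64.00°
pole (1 + j41·0.125) = 1 + j5.125 → |·| ≈ 5.2216, ∠ ≈ 78.96°
pole (1 + j41·0.02) = 1 + j0.82 → |·| ≈ 1.2932, ∠ ≈ 39.35°
|L| = 2 · 20.524 · 2.2809 / (5.2216 · 1.2932) ≈ 13.865
Gain = 20 log₁₀(13.865) ≈ 22.84 dB
∠L = (87.21° + 64.00°) − (78.96° + 39.35°) = 32.90°

22.8 dB, 32.9°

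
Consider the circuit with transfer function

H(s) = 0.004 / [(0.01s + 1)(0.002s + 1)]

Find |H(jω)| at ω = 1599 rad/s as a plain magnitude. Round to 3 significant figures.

7.45e-05

At ω = 1599 rad/s:
pole (1 + j1599·0.01) = 1 + j15.99 → |·| ≈ 16.021, ∠ ≈ 86.42°
pole (1 + j1599·0.002) = 1 + j3.198 → |·| ≈ 3.3507, ∠ ≈ 72.64°
|H| = 0.004 · 1 / (16.021 · 3.3507) ≈ 7.4513e-05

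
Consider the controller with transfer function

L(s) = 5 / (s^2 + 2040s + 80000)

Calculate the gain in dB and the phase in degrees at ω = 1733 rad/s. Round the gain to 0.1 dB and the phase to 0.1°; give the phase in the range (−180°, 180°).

Substitute s = j1733:
Numerator: 5 = 5 + j0
Denominator: (j1733)^2 + 2040(j1733) + 80000 = -2923289 + j3535320
|N| = √(5² + 0²) ≈ 5, ∠N ≈ 0.00°
|D| = √(2923289² + 3535320²) ≈ 4.5874e+06, ∠D ≈ 129.59°
|L| = 5 / 4.5874e+06 ≈ 1.0899e-06
Gain = 20 log₁₀(1.0899e-06) ≈ -119.25 dB
∠L = 0.00° − 129.59° = -129.59°

-119.3 dB, -129.6°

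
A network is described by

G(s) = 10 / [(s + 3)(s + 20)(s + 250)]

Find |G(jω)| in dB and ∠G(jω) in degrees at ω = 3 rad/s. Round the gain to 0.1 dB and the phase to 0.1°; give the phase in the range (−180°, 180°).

-66.6 dB, -54.2°

At s = jω = j3:
pole (s+3): 3 + j3 → |·| = √(3²+3²) = √18 ≈ 4.2426, ∠ = arctan(3/3) ≈ 45.00°
pole (s+20): 20 + j3 → |·| = √(20²+3²) = √409 ≈ 20.224, ∠ = arctan(3/20) ≈ 8.53°
pole (s+250): 250 + j3 → |·| = √(250²+3²) = √62509 ≈ 250.02, ∠ = arctan(3/250) ≈ 0.69°
|G| = 10 / 21452 ≈ 0.00046616
Gain = 20 log₁₀(0.00046616) ≈ -66.63 dB
∠G = 0.00° − 54.22° = -54.22°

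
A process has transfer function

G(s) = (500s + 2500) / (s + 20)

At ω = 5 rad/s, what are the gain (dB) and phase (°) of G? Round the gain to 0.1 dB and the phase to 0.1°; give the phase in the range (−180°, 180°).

Substitute s = j5:
Numerator: 500(j5) + 2500 = 2500 + j2500
Denominator: (j5) + 20 = 20 + j5
|N| = √(2500² + 2500²) ≈ 3535.5, ∠N ≈ 45.00°
|D| = √(20² + 5²) ≈ 20.616, ∠D ≈ 14.04°
|G| = 3535.5 / 20.616 ≈ 171.49
Gain = 20 log₁₀(171.49) ≈ 44.68 dB
∠G = 45.00° − 14.04° = 30.96°

44.7 dB, 31.0°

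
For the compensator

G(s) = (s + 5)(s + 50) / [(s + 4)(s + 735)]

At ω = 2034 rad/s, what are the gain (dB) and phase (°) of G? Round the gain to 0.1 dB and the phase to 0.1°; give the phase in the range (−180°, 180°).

-0.5 dB, 18.4°

At s = jω = j2034:
zero (s+5): 5 + j2034 → |·| = √(5²+2034²) = √4137181 ≈ 2034, ∠ = arctan(2034/5) ≈ 89.86°
zero (s+50): 50 + j2034 → |·| = √(50²+2034²) = √4139656 ≈ 2034.6, ∠ = arctan(2034/50) ≈ 88.59°
pole (s+4): 4 + j2034 → |·| = √(4²+2034²) = √4137172 ≈ 2034, ∠ = arctan(2034/4) ≈ 89.89°
pole (s+735): 735 + j2034 → |·| = √(735²+2034²) = √4677381 ≈ 2162.7, ∠ = arctan(2034/735) ≈ 70.13°
|G| = 1 · 4.1384e+06 / 4.3989e+06 ≈ 0.94078
Gain = 20 log₁₀(0.94078) ≈ -0.53 dB
∠G = 178.45° − 160.02° = 18.43°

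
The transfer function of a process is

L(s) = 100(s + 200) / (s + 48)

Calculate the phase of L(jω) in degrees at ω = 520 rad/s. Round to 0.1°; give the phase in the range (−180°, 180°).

At s = jω = j520:
zero (s+200): 200 + j520 → |·| = √(200²+520²) = √310400 ≈ 557.14, ∠ = arctan(520/200) ≈ 68.96°
pole (s+48): 48 + j520 → |·| = √(48²+520²) = √272704 ≈ 522.21, ∠ = arctan(520/48) ≈ 84.73°
∠L = 68.96° − 84.73° = -15.77°

-15.8°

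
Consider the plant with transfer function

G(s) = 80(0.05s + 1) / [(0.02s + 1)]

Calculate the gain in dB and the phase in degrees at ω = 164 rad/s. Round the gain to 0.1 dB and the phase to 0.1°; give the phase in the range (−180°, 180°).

At ω = 164 rad/s:
zero (1 + j164·0.05) = 1 + j8.2 → |·| ≈ 8.2608, ∠ ≈ 83.05°
pole (1 + j164·0.02) = 1 + j3.28 → |·| ≈ 3.4291, ∠ ≈ 73.04°
|G| = 80 · 8.2608 / (3.4291) ≈ 192.72
Gain = 20 log₁₀(192.72) ≈ 45.70 dB
∠G = (83.05°) − (73.04°) = 10.01°

45.7 dB, 10.0°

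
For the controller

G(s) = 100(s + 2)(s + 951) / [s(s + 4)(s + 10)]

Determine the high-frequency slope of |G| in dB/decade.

Each pole contributes −20 dB/decade at high frequency; each zero contributes +20 dB/decade.
Net: 2 zero(s) − 3 pole(s) → -20 dB/decade.

-20 dB/decade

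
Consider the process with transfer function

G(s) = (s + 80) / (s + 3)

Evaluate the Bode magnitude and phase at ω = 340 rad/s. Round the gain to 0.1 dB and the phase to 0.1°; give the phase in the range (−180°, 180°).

Substitute s = j340:
Numerator: (j340) + 80 = 80 + j340
Denominator: (j340) + 3 = 3 + j340
|N| = √(80² + 340²) ≈ 349.28, ∠N ≈ 76.76°
|D| = √(3² + 340²) ≈ 340.01, ∠D ≈ 89.49°
|G| = 349.28 / 340.01 ≈ 1.0273
Gain = 20 log₁₀(1.0273) ≈ 0.23 dB
∠G = 76.76° − 89.49° = -12.73°

0.2 dB, -12.7°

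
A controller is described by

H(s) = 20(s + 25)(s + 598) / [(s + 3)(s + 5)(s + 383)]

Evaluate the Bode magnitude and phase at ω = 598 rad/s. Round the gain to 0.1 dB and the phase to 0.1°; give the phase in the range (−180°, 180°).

At s = jω = j598:
zero (s+25): 25 + j598 → |·| = √(25²+598²) = √358229 ≈ 598.52, ∠ = arctan(598/25) ≈ 87.61°
zero (s+598): 598 + j598 → |·| = √(598²+598²) = √715208 ≈ 845.7, ∠ = arctan(598/598) ≈ 45.00°
pole (s+3): 3 + j598 → |·| = √(3²+598²) = √357613 ≈ 598.01, ∠ = arctan(598/3) ≈ 89.71°
pole (s+5): 5 + j598 → |·| = √(5²+598²) = √357629 ≈ 598.02, ∠ = arctan(598/5) ≈ 89.52°
pole (s+383): 383 + j598 → |·| = √(383²+598²) = √504293 ≈ 710.14, ∠ = arctan(598/383) ≈ 57.36°
|H| = 20 · 5.0617e+05 / 2.5396e+08 ≈ 0.039862
Gain = 20 log₁₀(0.039862) ≈ -27.99 dB
∠H = 132.61° − 236.59° = -103.98°

-28.0 dB, -104.0°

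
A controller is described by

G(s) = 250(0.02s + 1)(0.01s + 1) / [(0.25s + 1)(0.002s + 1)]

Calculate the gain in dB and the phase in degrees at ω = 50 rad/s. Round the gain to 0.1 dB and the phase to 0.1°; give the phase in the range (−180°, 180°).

At ω = 50 rad/s:
zero (1 + j50·0.02) = 1 + j1 → |·| ≈ 1.4142, ∠ ≈ 45.00°
zero (1 + j50·0.01) = 1 + j0.5 → |·| ≈ 1.118, ∠ ≈ 26.57°
pole (1 + j50·0.25) = 1 + j12.5 → |·| ≈ 12.54, ∠ ≈ 85.43°
pole (1 + j50·0.002) = 1 + j0.1 → |·| ≈ 1.005, ∠ ≈ 5.71°
|G| = 250 · 1.4142 · 1.118 / (12.54 · 1.005) ≈ 31.364
Gain = 20 log₁₀(31.364) ≈ 29.93 dB
∠G = (45.00° + 26.57°) − (85.43° + 5.71°) = -19.57°

29.9 dB, -19.6°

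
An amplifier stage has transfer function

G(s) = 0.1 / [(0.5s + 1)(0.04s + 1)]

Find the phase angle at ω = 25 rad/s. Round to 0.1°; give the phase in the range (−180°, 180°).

At ω = 25 rad/s:
pole (1 + j25·0.5) = 1 + j12.5 → |·| ≈ 12.54, ∠ ≈ 85.43°
pole (1 + j25·0.04) = 1 + j1 → |·| ≈ 1.4142, ∠ ≈ 45.00°
∠G = (0°) − (85.43° + 45.00°) = -130.43°

-130.4°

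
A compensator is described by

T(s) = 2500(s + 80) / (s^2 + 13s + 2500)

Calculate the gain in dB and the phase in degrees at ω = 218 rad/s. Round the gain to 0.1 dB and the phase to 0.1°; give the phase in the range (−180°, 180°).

22.2 dB, -106.6°

At s = jω = j218:
zero (s+80): 80 + j218 → |·| = √(80²+218²) = √53924 ≈ 232.22, ∠ = arctan(218/80) ≈ 69.85°
quadratic: (j218)² + 13·j218 + 2500 = -45024 + j2834 → |·| ≈ 45113, ∠ ≈ 176.40°
|T| = 2500 · 232.22 / 45113 ≈ 12.869
Gain = 20 log₁₀(12.869) ≈ 22.19 dB
∠T = 69.85° − 176.40° = -106.55°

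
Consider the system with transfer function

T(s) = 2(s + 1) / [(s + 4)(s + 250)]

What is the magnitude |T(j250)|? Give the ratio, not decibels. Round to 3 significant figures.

At s = jω = j250:
zero (s+1): 1 + j250 → |·| = √(1²+250²) = √62501 ≈ 250, ∠ = arctan(250/1) ≈ 89.77°
pole (s+4): 4 + j250 → |·| = √(4²+250²) = √62516 ≈ 250.03, ∠ = arctan(250/4) ≈ 89.08°
pole (s+250): 250 + j250 → |·| = √(250²+250²) = √125000 ≈ 353.55, ∠ = arctan(250/250) ≈ 45.00°
|T| = 2 · 250 / 88398 ≈ 0.0056562

0.00566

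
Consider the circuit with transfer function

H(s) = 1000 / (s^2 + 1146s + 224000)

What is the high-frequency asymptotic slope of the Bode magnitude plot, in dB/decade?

Each pole contributes −20 dB/decade at high frequency; each zero contributes +20 dB/decade.
Net: 0 zero(s) − 2 pole(s) → -40 dB/decade.

-40 dB/decade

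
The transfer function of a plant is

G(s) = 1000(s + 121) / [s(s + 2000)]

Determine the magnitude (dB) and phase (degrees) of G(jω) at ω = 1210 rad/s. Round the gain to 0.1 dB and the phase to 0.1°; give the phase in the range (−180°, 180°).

-7.3 dB, -36.9°

At s = jω = j1210:
zero (s+121): 121 + j1210 → |·| = √(121²+1210²) = √1478741 ≈ 1216, ∠ = arctan(1210/121) ≈ 84.29°
pole (s+2000): 2000 + j1210 → |·| = √(2000²+1210²) = √5464100 ≈ 2337.5, ∠ = arctan(1210/2000) ≈ 31.17°
pole at origin: |s| = 1210, ∠ = 90.00° (in denominator)
|G| = 1000 · 1216 / 2.8284e+06 ≈ 0.42993
Gain = 20 log₁₀(0.42993) ≈ -7.33 dB
∠G = 84.29° − 121.17° = -36.88°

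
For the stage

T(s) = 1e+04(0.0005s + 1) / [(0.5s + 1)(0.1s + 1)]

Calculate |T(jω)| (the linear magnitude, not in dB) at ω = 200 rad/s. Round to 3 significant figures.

5.02

At ω = 200 rad/s:
zero (1 + j200·0.0005) = 1 + j0.1 → |·| ≈ 1.005, ∠ ≈ 5.71°
pole (1 + j200·0.5) = 1 + j100 → |·| ≈ 100, ∠ ≈ 89.43°
pole (1 + j200·0.1) = 1 + j20 → |·| ≈ 20.025, ∠ ≈ 87.14°
|T| = 1e+04 · 1.005 / (100 · 20.025) ≈ 5.0187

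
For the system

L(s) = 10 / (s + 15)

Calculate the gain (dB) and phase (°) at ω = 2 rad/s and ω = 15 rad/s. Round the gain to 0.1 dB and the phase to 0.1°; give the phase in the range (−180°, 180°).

ω = 2: -3.6 dB, -7.6°; ω = 15: -6.5 dB, -45.0°

Substitute s = j2:
Numerator: 10 = 10 + j0
Denominator: (j2) + 15 = 15 + j2
|N| = √(10² + 0²) ≈ 10, ∠N ≈ 0.00°
|D| = √(15² + 2²) ≈ 15.133, ∠D ≈ 7.59°
|L| = 10 / 15.133 ≈ 0.66081
Gain = 20 log₁₀(0.66081) ≈ -3.60 dB
∠L = 0.00° − 7.59° = -7.59°

Substitute s = j15:
Numerator: 10 = 10 + j0
Denominator: (j15) + 15 = 15 + j15
|N| = √(10² + 0²) ≈ 10, ∠N ≈ 0.00°
|D| = √(15² + 15²) ≈ 21.213, ∠D ≈ 45.00°
|L| = 10 / 21.213 ≈ 0.47141
Gain = 20 log₁₀(0.47141) ≈ -6.53 dB
∠L = 0.00° − 45.00° = -45.00°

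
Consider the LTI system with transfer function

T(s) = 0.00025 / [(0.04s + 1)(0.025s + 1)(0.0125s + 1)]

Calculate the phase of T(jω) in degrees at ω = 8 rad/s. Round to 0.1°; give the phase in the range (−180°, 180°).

-34.8°

At ω = 8 rad/s:
pole (1 + j8·0.04) = 1 + j0.32 → |·| ≈ 1.05, ∠ ≈ 17.74°
pole (1 + j8·0.025) = 1 + j0.2 → |·| ≈ 1.0198, ∠ ≈ 11.31°
pole (1 + j8·0.0125) = 1 + j0.1 → |·| ≈ 1.005, ∠ ≈ 5.71°
∠T = (0°) − (17.74° + 11.31° + 5.71°) = -34.76°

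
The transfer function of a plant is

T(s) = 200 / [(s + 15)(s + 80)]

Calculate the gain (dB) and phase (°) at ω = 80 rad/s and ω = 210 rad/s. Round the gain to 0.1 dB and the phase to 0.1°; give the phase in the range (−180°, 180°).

At s = jω = j80:
pole (s+15): 15 + j80 → |·| = √(15²+80²) = √6625 ≈ 81.394, ∠ = arctan(80/15) ≈ 79.38°
pole (s+80): 80 + j80 → |·| = √(80²+80²) = √12800 ≈ 113.14, ∠ = arctan(80/80) ≈ 45.00°
|T| = 200 / 9208.9 ≈ 0.021718
Gain = 20 log₁₀(0.021718) ≈ -33.26 dB
∠T = 0.00° − 124.38° = -124.38°

At s = jω = j210:
pole (s+15): 15 + j210 → |·| = √(15²+210²) = √44325 ≈ 210.54, ∠ = arctan(210/15) ≈ 85.91°
pole (s+80): 80 + j210 → |·| = √(80²+210²) = √50500 ≈ 224.72, ∠ = arctan(210/80) ≈ 69.15°
|T| = 200 / 47313 ≈ 0.0042272
Gain = 20 log₁₀(0.0042272) ≈ -47.48 dB
∠T = 0.00° − 155.06° = -155.06°

ω = 80: -33.3 dB, -124.4°; ω = 210: -47.5 dB, -155.1°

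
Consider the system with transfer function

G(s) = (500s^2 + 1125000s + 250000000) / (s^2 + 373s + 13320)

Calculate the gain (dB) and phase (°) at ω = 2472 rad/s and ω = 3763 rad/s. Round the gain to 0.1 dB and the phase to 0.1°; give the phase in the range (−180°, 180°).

Substitute s = j2472:
Numerator: 500(j2472)^2 + 1125000(j2472) + 250000000 = -2805392000 + j2781000000
Denominator: (j2472)^2 + 373(j2472) + 13320 = -6097464 + j922056
|N| = √(2805392000² + 2781000000²) ≈ 3.9502e+09, ∠N ≈ 135.25°
|D| = √(6097464² + 922056²) ≈ 6.1668e+06, ∠D ≈ 171.40°
|G| = 3.9502e+09 / 6.1668e+06 ≈ 640.56
Gain = 20 log₁₀(640.56) ≈ 56.13 dB
∠G = 135.25° − 171.40° = -36.15°

Substitute s = j3763:
Numerator: 500(j3763)^2 + 1125000(j3763) + 250000000 = -6830084500 + j4233375000
Denominator: (j3763)^2 + 373(j3763) + 13320 = -14146849 + j1403599
|N| = √(6830084500² + 4233375000²) ≈ 8.0356e+09, ∠N ≈ 148.21°
|D| = √(14146849² + 1403599²) ≈ 1.4216e+07, ∠D ≈ 174.33°
|G| = 8.0356e+09 / 1.4216e+07 ≈ 565.25
Gain = 20 log₁₀(565.25) ≈ 55.04 dB
∠G = 148.21° − 174.33° = -26.12°

ω = 2472: 56.1 dB, -36.2°; ω = 3763: 55.0 dB, -26.1°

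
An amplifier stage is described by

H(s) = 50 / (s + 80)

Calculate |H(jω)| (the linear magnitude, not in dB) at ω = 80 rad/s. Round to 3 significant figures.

0.442

At s = jω = j80:
pole (s+80): 80 + j80 → |·| = √(80²+80²) = √12800 ≈ 113.14, ∠ = arctan(80/80) ≈ 45.00°
|H| = 50 / 113.14 ≈ 0.44193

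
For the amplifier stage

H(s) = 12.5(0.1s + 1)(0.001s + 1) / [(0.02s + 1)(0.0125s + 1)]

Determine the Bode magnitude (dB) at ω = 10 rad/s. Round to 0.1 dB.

At ω = 10 rad/s:
zero (1 + j10·0.1) = 1 + j1 → |·| ≈ 1.4142, ∠ ≈ 45.00°
zero (1 + j10·0.001) = 1 + j0.01 → |·| ≈ 1, ∠ ≈ 0.57°
pole (1 + j10·0.02) = 1 + j0.2 → |·| ≈ 1.0198, ∠ ≈ 11.31°
pole (1 + j10·0.0125) = 1 + j0.125 → |·| ≈ 1.0078, ∠ ≈ 7.13°
|H| = 12.5 · 1.4142 · 1 / (1.0198 · 1.0078) ≈ 17.2
Gain = 20 log₁₀(17.2) ≈ 24.71 dB

24.7 dB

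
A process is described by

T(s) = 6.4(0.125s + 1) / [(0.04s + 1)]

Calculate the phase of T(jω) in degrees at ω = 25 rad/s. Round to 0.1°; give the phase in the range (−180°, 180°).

At ω = 25 rad/s:
zero (1 + j25·0.125) = 1 + j3.125 → |·| ≈ 3.2811, ∠ ≈ 72.26°
pole (1 + j25·0.04) = 1 + j1 → |·| ≈ 1.4142, ∠ ≈ 45.00°
∠T = (72.26°) − (45.00°) = 27.26°

27.3°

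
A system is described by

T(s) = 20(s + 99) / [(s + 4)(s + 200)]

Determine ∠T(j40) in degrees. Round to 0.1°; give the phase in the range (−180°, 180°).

-73.6°

At s = jω = j40:
zero (s+99): 99 + j40 → |·| = √(99²+40²) = √11401 ≈ 106.78, ∠ = arctan(40/99) ≈ 22.00°
pole (s+4): 4 + j40 → |·| = √(4²+40²) = √1616 ≈ 40.2, ∠ = arctan(40/4) ≈ 84.29°
pole (s+200): 200 + j40 → |·| = √(200²+40²) = √41600 ≈ 203.96, ∠ = arctan(40/200) ≈ 11.31°
∠T = 22.00° − 95.60° = -73.60°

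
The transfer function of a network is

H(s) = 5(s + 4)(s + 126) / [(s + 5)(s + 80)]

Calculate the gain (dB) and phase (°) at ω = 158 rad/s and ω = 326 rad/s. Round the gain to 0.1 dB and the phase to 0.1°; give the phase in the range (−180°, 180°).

At s = jω = j158:
zero (s+4): 4 + j158 → |·| = √(4²+158²) = √24980 ≈ 158.05, ∠ = arctan(158/4) ≈ 88.55°
zero (s+126): 126 + j158 → |·| = √(126²+158²) = √40840 ≈ 202.09, ∠ = arctan(158/126) ≈ 51.43°
pole (s+5): 5 + j158 → |·| = √(5²+158²) = √24989 ≈ 158.08, ∠ = arctan(158/5) ≈ 88.19°
pole (s+80): 80 + j158 → |·| = √(80²+158²) = √31364 ≈ 177.1, ∠ = arctan(158/80) ≈ 63.15°
|H| = 5 · 31940 / 27996 ≈ 5.7044
Gain = 20 log₁₀(5.7044) ≈ 15.12 dB
∠H = 139.98° − 151.34° = -11.36°

At s = jω = j326:
zero (s+4): 4 + j326 → |·| = √(4²+326²) = √106292 ≈ 326.02, ∠ = arctan(326/4) ≈ 89.30°
zero (s+126): 126 + j326 → |·| = √(126²+326²) = √122152 ≈ 349.5, ∠ = arctan(326/126) ≈ 68.87°
pole (s+5): 5 + j326 → |·| = √(5²+326²) = √106301 ≈ 326.04, ∠ = arctan(326/5) ≈ 89.12°
pole (s+80): 80 + j326 → |·| = √(80²+326²) = √112676 ≈ 335.67, ∠ = arctan(326/80) ≈ 76.21°
|H| = 5 · 1.1394e+05 / 1.0944e+05 ≈ 5.2056
Gain = 20 log₁₀(5.2056) ≈ 14.33 dB
∠H = 158.17° − 165.33° = -7.16°

ω = 158: 15.1 dB, -11.4°; ω = 326: 14.3 dB, -7.2°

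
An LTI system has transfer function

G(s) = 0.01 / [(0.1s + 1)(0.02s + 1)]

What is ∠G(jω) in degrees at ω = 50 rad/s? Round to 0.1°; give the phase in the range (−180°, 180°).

-123.7°

At ω = 50 rad/s:
pole (1 + j50·0.1) = 1 + j5 → |·| ≈ 5.099, ∠ ≈ 78.69°
pole (1 + j50·0.02) = 1 + j1 → |·| ≈ 1.4142, ∠ ≈ 45.00°
∠G = (0°) − (78.69° + 45.00°) = -123.69°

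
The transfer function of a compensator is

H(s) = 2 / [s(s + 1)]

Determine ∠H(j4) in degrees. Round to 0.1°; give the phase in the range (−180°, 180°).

-166.0°

At s = jω = j4:
pole (s+1): 1 + j4 → |·| = √(1²+4²) = √17 ≈ 4.1231, ∠ = arctan(4/1) ≈ 75.96°
pole at origin: |s| = 4, ∠ = 90.00° (in denominator)
∠H = 0.00° − 165.96° = -165.96°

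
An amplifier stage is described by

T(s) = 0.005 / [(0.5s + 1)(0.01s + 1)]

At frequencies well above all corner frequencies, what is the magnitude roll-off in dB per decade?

Each pole contributes −20 dB/decade at high frequency; each zero contributes +20 dB/decade.
Net: 0 zero(s) − 2 pole(s) → -40 dB/decade.

-40 dB/decade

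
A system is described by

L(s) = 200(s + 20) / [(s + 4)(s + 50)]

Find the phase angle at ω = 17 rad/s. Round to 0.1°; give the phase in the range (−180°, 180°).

-55.2°

At s = jω = j17:
zero (s+20): 20 + j17 → |·| = √(20²+17²) = √689 ≈ 26.249, ∠ = arctan(17/20) ≈ 40.36°
pole (s+4): 4 + j17 → |·| = √(4²+17²) = √305 ≈ 17.464, ∠ = arctan(17/4) ≈ 76.76°
pole (s+50): 50 + j17 → |·| = √(50²+17²) = √2789 ≈ 52.811, ∠ = arctan(17/50) ≈ 18.78°
∠L = 40.36° − 95.54° = -55.18°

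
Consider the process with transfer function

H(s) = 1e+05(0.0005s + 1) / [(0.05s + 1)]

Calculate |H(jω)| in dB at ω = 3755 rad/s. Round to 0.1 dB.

61.1 dB

At ω = 3755 rad/s:
zero (1 + j3755·0.0005) = 1 + j1.8775 → |·| ≈ 2.1272, ∠ ≈ 61.96°
pole (1 + j3755·0.05) = 1 + j187.75 → |·| ≈ 187.75, ∠ ≈ 89.69°
|H| = 1e+05 · 2.1272 / (187.75) ≈ 1133
Gain = 20 log₁₀(1133) ≈ 61.08 dB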